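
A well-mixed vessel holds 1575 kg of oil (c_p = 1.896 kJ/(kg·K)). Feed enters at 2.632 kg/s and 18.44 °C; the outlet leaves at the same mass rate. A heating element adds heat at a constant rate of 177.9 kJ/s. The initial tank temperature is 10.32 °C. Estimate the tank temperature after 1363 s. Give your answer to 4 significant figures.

49.60 °C

Energy balance: M c_p dT/dt = ṁ c_p (T_in − T) + 177.9.
Rearrange: dT/dt = (T_ss − T)/τ with τ = M/ṁ = 598.404 s and T_ss = T_in + Q̇/(ṁ c_p) = 54.0894 °C.
This is linear first-order; T(t) = T_ss + (T₀ − T_ss) e^(−t/τ).
T(1363) = 54.0894 + (-43.7694)·e^(−1363/598.404) = 54.0894 + (-43.7694)·0.102517 = 49.6022 °C.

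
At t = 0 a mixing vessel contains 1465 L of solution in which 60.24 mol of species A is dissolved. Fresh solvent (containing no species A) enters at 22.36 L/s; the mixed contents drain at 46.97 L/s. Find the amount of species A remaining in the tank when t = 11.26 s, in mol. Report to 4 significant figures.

40.37 mol

Total volume: dV/dt = Q_in − Q_out = -24.6100 L/s, so V(t) = 1465 − 24.6100 t and V(11.26) = 1187.89 L.
Species balance (pure solvent in): dm/dt = −Q_out · m/V(t).
dm/m = −Q_out dt/(V₀ − 24.6100 t); integrating gives ln(m/m₀) = −(Q_out/(Q_in−Q_out)) ln(V/V₀).
m = m₀ (V₀/V)^(Q_out/(Q_in−Q_out)) = 60.24 × (1465/1187.89)^(-1.90857) = 40.3728 mol.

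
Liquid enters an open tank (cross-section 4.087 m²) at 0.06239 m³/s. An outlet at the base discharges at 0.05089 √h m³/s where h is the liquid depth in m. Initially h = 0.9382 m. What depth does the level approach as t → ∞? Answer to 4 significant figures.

1.503 m

Level balance: A dh/dt = 0.06239 − 0.05089 √h. Setting dh/dt = 0:
Q_in = 0.05089 √h_ss ⇒ √h_ss = 0.06239/0.05089 = 1.22598.
h_ss = 1.22598² = 1.50302 m. (Since h₀ = 0.9382 m < h_ss, the level will rise toward this value.)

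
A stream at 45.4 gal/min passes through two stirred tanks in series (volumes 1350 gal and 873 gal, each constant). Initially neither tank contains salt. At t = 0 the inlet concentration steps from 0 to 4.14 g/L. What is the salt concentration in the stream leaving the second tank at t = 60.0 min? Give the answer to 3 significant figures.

2.92 g/L

Species balance on tank i: dCᵢ/dt = (Cᵢ₋₁ − Cᵢ)/τᵢ with τᵢ = Vᵢ/Q.
τ₁ = 1350/45.4 = 29.736 min; τ₂ = 873/45.4 = 19.229 min.
Tank 1: C₁ = C_in(1 − e^(−t/τ₁)). Tank 2 (τ₁ ≠ τ₂): C₂ = C_in[1 − (τ₁ e^(−t/τ₁) − τ₂ e^(−t/τ₂))/(τ₁ − τ₂)].
At t = 60.0: e^(−t/τ₁) = 0.13295, e^(−t/τ₂) = 0.044145.
C₂ = 4.14·[1 − (29.736·0.13295 − 19.229·0.044145)/(10.507)] = 4.14·0.70452 = 2.9167 g/L.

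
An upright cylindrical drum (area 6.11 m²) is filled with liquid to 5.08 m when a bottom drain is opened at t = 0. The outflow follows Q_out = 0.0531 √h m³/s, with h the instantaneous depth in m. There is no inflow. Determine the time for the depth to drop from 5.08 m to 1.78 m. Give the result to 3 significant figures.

Unsteady balance on liquid volume: A dh/dt = −0.0531 √h.
Separate and integrate: 2(√h − √h₀) = −(0.0531/A) t.
t = 2A(√h₀ − √h)/0.0531 = 2·6.11·(√5.08 − √1.78)/0.0531
  = 12.220 × (2.2539 − 1.3342) / 0.0531 = 211.66 s.

212 s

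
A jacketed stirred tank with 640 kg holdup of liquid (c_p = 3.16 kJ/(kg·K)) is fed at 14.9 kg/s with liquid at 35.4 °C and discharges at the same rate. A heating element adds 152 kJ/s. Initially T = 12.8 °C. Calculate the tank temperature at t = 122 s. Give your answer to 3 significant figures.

Energy balance: M c_p dT/dt = ṁ c_p (T_in − T) + 152.
Rearrange: dT/dt = (T_ss − T)/τ with τ = M/ṁ = 42.953 s and T_ss = T_in + Q̇/(ṁ c_p) = 38.628 °C.
Solution: T(t) = T_ss + (T₀ − T_ss) e^(−t/τ).
T(122) = 38.628 + (-25.828)·e^(−122/42.953) = 38.628 + (-25.828)·0.058407 = 37.120 °C.

37.1 °C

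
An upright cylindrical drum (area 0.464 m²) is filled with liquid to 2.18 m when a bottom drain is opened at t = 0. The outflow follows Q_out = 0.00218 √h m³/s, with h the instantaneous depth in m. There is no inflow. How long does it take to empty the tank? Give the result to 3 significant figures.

With no inflow, A dh/dt = −0.00218 √h.
∫ h^(−1/2) dh = −(0.00218/A) ∫ dt, giving 2√h = 2√h₀ − (0.00218/A) t.
Set h = 0: 2√h₀ = (0.00218/A) t_empty ⇒ t_empty = 2A√h₀/0.00218.
t_empty = 2·0.464·√2.18/0.00218 = 0.92800·1.4765/0.00218 = 628.52 s.

629 s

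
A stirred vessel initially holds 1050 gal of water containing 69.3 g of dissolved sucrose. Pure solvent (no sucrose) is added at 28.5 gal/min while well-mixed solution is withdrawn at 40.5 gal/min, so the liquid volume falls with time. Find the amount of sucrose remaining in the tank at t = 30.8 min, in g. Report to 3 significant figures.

Total volume: dV/dt = Q_in − Q_out = -12.000 gal/min, so V(t) = 1050 − 12.000 t and V(30.8) = 680.40 gal.
No sucrose enters, so dm/dt = −Q_out · (m/V).
Separate: dm/m = −Q_out dt/V(t) ⇒ ln(m/m₀) = −(Q_out/(Q_in−Q_out)) ln(V/V₀).
m = m₀ (V₀/V)^(Q_out/(Q_in−Q_out)) = 69.3 × (1050/680.40)^(-3.3750) = 16.025 g.

16.0 g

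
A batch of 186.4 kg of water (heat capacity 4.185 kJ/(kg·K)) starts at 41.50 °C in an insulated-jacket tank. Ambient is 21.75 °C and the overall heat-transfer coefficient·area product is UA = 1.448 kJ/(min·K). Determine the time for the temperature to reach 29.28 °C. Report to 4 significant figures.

Energy balance: M c_p dT/dt = −UA(T − T_amb).
τ = M c_p/UA = 538.732 min; T_ss = T_amb = 21.7500 °C.
T(t) = T_ss + (T₀ − T_ss)e^(−t/τ); set T = 29.28:
t = −τ ln[(T − T_ss)/(T₀ − T_ss)] = −538.732 · ln(0.381266) = 519.477 min.

519.5 min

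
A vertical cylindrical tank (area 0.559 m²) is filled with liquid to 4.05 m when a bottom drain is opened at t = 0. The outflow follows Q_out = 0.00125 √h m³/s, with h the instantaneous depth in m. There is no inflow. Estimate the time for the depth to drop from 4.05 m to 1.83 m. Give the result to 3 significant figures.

With no inflow, A dh/dt = −0.00125 √h.
This is separable: 2 d(√h)/dt = −0.00125/A, so √h = √h₀ − (0.00125/(2A)) t.
t = 2A(√h₀ − √h)/0.00125 = 2·0.559·(√4.05 − √1.83)/0.00125
  = 1.1180 × (2.0125 − 1.3528) / 0.00125 = 590.02 s.

590 s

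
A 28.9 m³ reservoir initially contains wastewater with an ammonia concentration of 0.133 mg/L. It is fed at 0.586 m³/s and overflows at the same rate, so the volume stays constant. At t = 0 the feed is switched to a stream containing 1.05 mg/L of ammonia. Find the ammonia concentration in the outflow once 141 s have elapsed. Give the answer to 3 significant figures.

0.997 mg/L

Transient balance on the dissolved component: V dC/dt = Q(C_in − C).
Rewrite as dC/dt + C/τ = C_in/τ, τ = V/Q = 49.317 s.
C approaches C_in exponentially: C(t) = C_in + (C₀ − C_in) e^(−t/τ).
C(141) = 1.05 + (0.133 − 1.05)·e^(−141/49.317) = 1.05 + (-0.91700)·0.057324 = 0.99743 mg/L.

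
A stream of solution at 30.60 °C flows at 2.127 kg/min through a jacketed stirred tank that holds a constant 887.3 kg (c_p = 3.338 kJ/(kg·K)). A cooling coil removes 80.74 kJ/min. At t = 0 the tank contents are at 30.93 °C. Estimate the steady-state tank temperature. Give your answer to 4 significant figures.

Energy balance: M c_p dT/dt = ṁ c_p (T_in − T) − 80.74.
At steady state dT/dt = 0 ⇒ T_ss = T_in − Q̇/(ṁ c_p) = 30.60 − 80.74/(2.127·3.338) = 19.2281 °C.

19.23 °C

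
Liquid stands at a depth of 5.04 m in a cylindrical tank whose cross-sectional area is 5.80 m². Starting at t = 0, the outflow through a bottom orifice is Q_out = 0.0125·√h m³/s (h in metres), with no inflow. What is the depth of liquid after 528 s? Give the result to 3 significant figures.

2.81 m

Volume balance on the tank: A dh/dt = −0.0125 √h.
∫ h^(−1/2) dh = −(0.0125/A) ∫ dt, giving 2√h = 2√h₀ − (0.0125/A) t.
√h = √5.04 − 0.0125·528/(2·5.80) = 2.2450 − 0.56897 = 1.6760.
h = 1.6760² = 2.8091 m.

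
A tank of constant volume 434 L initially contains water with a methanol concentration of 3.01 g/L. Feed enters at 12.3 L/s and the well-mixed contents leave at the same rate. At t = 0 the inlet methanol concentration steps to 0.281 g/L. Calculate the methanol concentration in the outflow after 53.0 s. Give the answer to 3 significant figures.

0.889 g/L

Mass balance on the solute (V constant): V dC/dt = Q(C_in − C).
Time constant τ = V/Q = 434/12.3 = 35.285 s.
Solution: C(t) = C_in + (C₀ − C_in) e^(−t/τ).
C(53.0) = 0.281 + (3.01 − 0.281)·e^(−53.0/35.285) = 0.281 + (2.7290)·0.22267 = 0.88866 g/L.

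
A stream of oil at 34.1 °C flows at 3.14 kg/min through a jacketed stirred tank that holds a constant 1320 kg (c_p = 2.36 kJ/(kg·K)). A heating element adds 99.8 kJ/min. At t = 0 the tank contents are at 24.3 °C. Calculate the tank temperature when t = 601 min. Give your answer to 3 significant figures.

Unsteady energy balance on the tank contents: M c_p dT/dt = ṁ c_p (T_in − T) + 99.8.
Rearrange: dT/dt = (T_ss − T)/τ with τ = M/ṁ = 420.38 min and T_ss = T_in + Q̇/(ṁ c_p) = 47.568 °C.
T approaches T_ss exponentially: T(t) = T_ss + (T₀ − T_ss) e^(−t/τ).
T(601) = 47.568 + (-23.268)·e^(−601/420.38) = 47.568 + (-23.268)·0.23939 = 41.997 °C.

42.0 °C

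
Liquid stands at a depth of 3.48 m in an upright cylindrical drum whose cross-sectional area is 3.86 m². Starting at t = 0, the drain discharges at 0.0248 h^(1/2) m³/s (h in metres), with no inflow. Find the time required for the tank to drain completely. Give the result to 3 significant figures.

With no inflow, A dh/dt = −0.0248 √h.
Separate and integrate: 2(√h − √h₀) = −(0.0248/A) t.
Set h = 0: 2√h₀ = (0.0248/A) t_empty ⇒ t_empty = 2A√h₀/0.0248.
t_empty = 2·3.86·√3.48/0.0248 = 7.7200·1.8655/0.0248 = 580.70 s.

581 s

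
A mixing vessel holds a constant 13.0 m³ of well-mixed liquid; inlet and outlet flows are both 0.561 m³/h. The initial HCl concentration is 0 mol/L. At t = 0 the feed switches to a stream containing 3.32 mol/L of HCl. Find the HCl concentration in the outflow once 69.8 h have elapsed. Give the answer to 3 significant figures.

3.16 mol/L

Transient balance on the dissolved component: V dC/dt = Q(C_in − C).
Time constant τ = V/Q = 13.0/0.561 = 23.173 h.
Solution: C(t) = C_in + (C₀ − C_in) e^(−t/τ).
C(69.8) = 3.32 + (0 − 3.32)·e^(−69.8/23.173) = 3.32 + (-3.3200)·0.049186 = 3.1567 mol/L.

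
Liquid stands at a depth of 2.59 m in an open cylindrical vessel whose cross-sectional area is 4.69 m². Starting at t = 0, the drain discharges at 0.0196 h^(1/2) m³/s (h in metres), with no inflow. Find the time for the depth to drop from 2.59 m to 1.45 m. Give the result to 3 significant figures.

Accumulation of liquid (constant cross-section A): A dh/dt = −0.0196 √h.
∫ h^(−1/2) dh = −(0.0196/A) ∫ dt, giving 2√h = 2√h₀ − (0.0196/A) t.
t = 2A(√h₀ − √h)/0.0196 = 2·4.69·(√2.59 − √1.45)/0.0196
  = 9.3800 × (1.6093 − 1.2042) / 0.0196 = 193.91 s.

194 s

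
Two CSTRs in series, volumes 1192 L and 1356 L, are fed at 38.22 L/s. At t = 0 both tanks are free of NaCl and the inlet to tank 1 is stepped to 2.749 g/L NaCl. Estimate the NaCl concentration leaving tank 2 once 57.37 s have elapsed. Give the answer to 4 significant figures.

1.412 g/L

Species balance on tank i: dCᵢ/dt = (Cᵢ₋₁ − Cᵢ)/τᵢ with τᵢ = Vᵢ/Q.
τ₁ = 1192/38.22 = 31.1879 s; τ₂ = 1356/38.22 = 35.4788 s.
Solving the cascade with C₁(0)=C₂(0)=0 gives C₂(t) = C_in[1 − (τ₁ e^(−t/τ₁) − τ₂ e^(−t/τ₂))/(τ₁ − τ₂)].
At t = 57.37: e^(−t/τ₁) = 0.158897, e^(−t/τ₂) = 0.198489.
C₂ = 2.749·[1 − (31.1879·0.158897 − 35.4788·0.198489)/(-4.29095)] = 2.749·0.513746 = 1.41229 g/L.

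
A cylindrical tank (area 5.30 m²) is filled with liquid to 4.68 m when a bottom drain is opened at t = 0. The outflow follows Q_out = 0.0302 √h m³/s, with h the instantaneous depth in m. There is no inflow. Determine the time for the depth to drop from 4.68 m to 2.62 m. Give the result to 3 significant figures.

191 s

A dh/dt = −Q_out = −0.0302 √h.
Separate and integrate: 2(√h − √h₀) = −(0.0302/A) t.
t = 2A(√h₀ − √h)/0.0302 = 2·5.30·(√4.68 − √2.62)/0.0302
  = 10.600 × (2.1633 − 1.6186) / 0.0302 = 191.18 s.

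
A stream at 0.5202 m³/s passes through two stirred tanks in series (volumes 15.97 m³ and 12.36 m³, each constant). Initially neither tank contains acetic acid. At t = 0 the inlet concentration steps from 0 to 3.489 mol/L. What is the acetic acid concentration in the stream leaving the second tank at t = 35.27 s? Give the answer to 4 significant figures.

1.304 mol/L

Each tank obeys Vᵢ dCᵢ/dt = Q(Cᵢ₋₁ − Cᵢ), so τᵢ = Vᵢ/Q.
τ₁ = 15.97/0.5202 = 30.6997 s; τ₂ = 12.36/0.5202 = 23.7601 s.
Solving the cascade with C₁(0)=C₂(0)=0 gives C₂(t) = C_in[1 − (τ₁ e^(−t/τ₁) − τ₂ e^(−t/τ₂))/(τ₁ − τ₂)].
At t = 35.27: e^(−t/τ₁) = 0.316995, e^(−t/τ₂) = 0.226633.
C₂ = 3.489·[1 − (30.6997·0.316995 − 23.7601·0.226633)/(6.93964)] = 3.489·0.373624 = 1.30357 mol/L.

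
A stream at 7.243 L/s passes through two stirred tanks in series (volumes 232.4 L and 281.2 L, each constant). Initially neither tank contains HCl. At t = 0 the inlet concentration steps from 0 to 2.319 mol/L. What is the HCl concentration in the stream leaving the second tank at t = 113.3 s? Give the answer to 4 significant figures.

Each tank obeys Vᵢ dCᵢ/dt = Q(Cᵢ₋₁ − Cᵢ), so τᵢ = Vᵢ/Q.
τ₁ = 232.4/7.243 = 32.0862 s; τ₂ = 281.2/7.243 = 38.8237 s.
Tank 1: C₁ = C_in(1 − e^(−t/τ₁)). Tank 2 (τ₁ ≠ τ₂): C₂ = C_in[1 − (τ₁ e^(−t/τ₁) − τ₂ e^(−t/τ₂))/(τ₁ − τ₂)].
At t = 113.3: e^(−t/τ₁) = 0.0292722, e^(−t/τ₂) = 0.0540243.
C₂ = 2.319·[1 − (32.0862·0.0292722 − 38.8237·0.0540243)/(-6.73754)] = 2.319·0.828099 = 1.92036 mol/L.

1.920 mol/L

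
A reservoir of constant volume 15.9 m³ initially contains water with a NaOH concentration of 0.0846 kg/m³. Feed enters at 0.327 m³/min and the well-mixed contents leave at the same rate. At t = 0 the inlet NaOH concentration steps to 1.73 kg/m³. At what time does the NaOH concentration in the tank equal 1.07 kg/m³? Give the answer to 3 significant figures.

44.4 min

Accumulation = in − out for the solute gives V dC/dt = Q(C_in − C), so τ = V/Q = 48.624 min.
C(t) = C_in + (C₀ − C_in) e^(−t/τ). Set C = 1.07 and solve for t:
e^(−t/τ) = (C − C_in)/(C₀ − C_in) = (1.07 − 1.73)/(0.0846 − 1.73) = 0.40112
t = −τ ln(…) = 48.624 × 0.91350 = 44.418 min.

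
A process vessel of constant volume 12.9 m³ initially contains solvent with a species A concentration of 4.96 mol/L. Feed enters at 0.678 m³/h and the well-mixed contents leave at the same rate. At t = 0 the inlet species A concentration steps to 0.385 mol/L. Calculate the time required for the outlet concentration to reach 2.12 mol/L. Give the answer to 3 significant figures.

Species balance: V dC/dt = Q(C_in − C) ⇒ τ = V/Q = 19.027 h.
C(t) = C_in + (C₀ − C_in) e^(−t/τ). Set C = 2.12 and solve for t:
e^(−t/τ) = (C − C_in)/(C₀ − C_in) = (2.12 − 0.385)/(4.96 − 0.385) = 0.37923
t = −τ ln(…) = 19.027 × 0.96960 = 18.448 h.

18.4 h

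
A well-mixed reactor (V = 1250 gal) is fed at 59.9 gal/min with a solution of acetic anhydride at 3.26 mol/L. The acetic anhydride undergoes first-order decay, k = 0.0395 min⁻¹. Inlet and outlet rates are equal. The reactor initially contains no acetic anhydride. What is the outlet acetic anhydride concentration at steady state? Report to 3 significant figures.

1.79 mol/L

Accumulation = in − out − consumed: V dC/dt = Q C_in − Q C − k V C.
At steady state: 0 = Q C_in − (Q + kV) C_ss, so C_ss = Q C_in/(Q + kV).
C_ss = 59.9·3.26/(59.9 + 0.0395·1250) = 195.27/109.28 = 1.7870 mol/L.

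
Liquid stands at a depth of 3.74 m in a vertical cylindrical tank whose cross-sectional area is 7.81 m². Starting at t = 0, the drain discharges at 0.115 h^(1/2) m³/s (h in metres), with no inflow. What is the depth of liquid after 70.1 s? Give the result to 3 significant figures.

With no inflow, A dh/dt = −0.115 √h.
Separate and integrate: 2(√h − √h₀) = −(0.115/A) t.
√h = √3.74 − 0.115·70.1/(2·7.81) = 1.9339 − 0.51610 = 1.4178.
h = 1.4178² = 2.0102 m.

2.01 m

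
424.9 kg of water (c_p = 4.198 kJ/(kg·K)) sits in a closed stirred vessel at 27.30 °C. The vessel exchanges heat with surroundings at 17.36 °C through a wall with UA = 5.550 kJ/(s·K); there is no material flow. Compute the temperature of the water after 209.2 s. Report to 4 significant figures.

First-law balance (no shaft work): M c_p dT/dt = −UA(T − T_amb).
dT/dt = (T_ss − T)/τ with T_ss = T_amb = 17.3600 °C, τ = M c_p/UA = 424.9·4.198/5.550 = 321.393 s.
Solution: T(t) = T_ss + (T₀ − T_ss) e^(−t/τ).
T(209.2) = 17.3600 + (9.94000)·0.521567 = 22.5444 °C.

22.54 °C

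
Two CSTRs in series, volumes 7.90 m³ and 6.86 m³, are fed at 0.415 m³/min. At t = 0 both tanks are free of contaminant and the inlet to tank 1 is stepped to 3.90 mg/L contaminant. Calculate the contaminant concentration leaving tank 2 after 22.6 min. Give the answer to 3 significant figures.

Each tank obeys Vᵢ dCᵢ/dt = Q(Cᵢ₋₁ − Cᵢ), so τᵢ = Vᵢ/Q.
τ₁ = 7.90/0.415 = 19.036 min; τ₂ = 6.86/0.415 = 16.530 min.
Solving the cascade with C₁(0)=C₂(0)=0 gives C₂(t) = C_in[1 − (τ₁ e^(−t/τ₁) − τ₂ e^(−t/τ₂))/(τ₁ − τ₂)].
At t = 22.6: e^(−t/τ₁) = 0.30507, e^(−t/τ₂) = 0.25482.
C₂ = 3.90·[1 − (19.036·0.30507 − 16.530·0.25482)/(2.5060)] = 3.90·0.36347 = 1.4175 mg/L.

1.42 mg/L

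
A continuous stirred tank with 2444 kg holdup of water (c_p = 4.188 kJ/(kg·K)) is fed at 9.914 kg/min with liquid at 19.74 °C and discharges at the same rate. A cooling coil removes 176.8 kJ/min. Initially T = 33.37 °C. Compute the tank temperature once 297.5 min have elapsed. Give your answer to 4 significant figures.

M c_p dT/dt = ṁ c_p (T_in − T) − Q̇.
Rearrange: dT/dt = (T_ss − T)/τ with τ = M/ṁ = 246.520 min and T_ss = T_in − Q̇/(ṁ c_p) = 15.4818 °C.
Solution: T(t) = T_ss + (T₀ − T_ss) e^(−t/τ).
T(297.5) = 15.4818 + (17.8882)·e^(−297.5/246.520) = 15.4818 + (17.8882)·0.299154 = 20.8331 °C.

20.83 °C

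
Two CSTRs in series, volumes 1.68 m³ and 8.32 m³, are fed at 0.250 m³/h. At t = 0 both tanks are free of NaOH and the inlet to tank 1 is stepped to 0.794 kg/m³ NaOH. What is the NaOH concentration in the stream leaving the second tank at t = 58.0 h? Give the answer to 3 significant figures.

0.620 kg/m³

Time constants: τᵢ = Vᵢ/Q for each well-mixed tank.
τ₁ = 1.68/0.250 = 6.7200 h; τ₂ = 8.32/0.250 = 33.280 h.
Solving the cascade with C₁(0)=C₂(0)=0 gives C₂(t) = C_in[1 − (τ₁ e^(−t/τ₁) − τ₂ e^(−t/τ₂))/(τ₁ − τ₂)].
At t = 58.0: e^(−t/τ₁) = 0.00017849, e^(−t/τ₂) = 0.17503.
C₂ = 0.794·[1 − (6.7200·0.00017849 − 33.280·0.17503)/(-26.560)] = 0.794·0.78073 = 0.61990 kg/m³.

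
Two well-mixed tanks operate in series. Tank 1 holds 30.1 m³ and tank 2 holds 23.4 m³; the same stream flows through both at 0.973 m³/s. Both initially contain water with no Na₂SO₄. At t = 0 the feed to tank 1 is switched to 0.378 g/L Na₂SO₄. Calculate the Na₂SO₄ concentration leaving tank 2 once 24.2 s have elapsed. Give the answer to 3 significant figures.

Time constants: τᵢ = Vᵢ/Q for each well-mixed tank.
τ₁ = 30.1/0.973 = 30.935 s; τ₂ = 23.4/0.973 = 24.049 s.
Solving the cascade with C₁(0)=C₂(0)=0 gives C₂(t) = C_in[1 − (τ₁ e^(−t/τ₁) − τ₂ e^(−t/τ₂))/(τ₁ − τ₂)].
At t = 24.2: e^(−t/τ₁) = 0.45736, e^(−t/τ₂) = 0.36558.
C₂ = 0.378·[1 − (30.935·0.45736 − 24.049·0.36558)/(6.8859)] = 0.378·0.22209 = 0.083950 g/L.

0.0840 g/L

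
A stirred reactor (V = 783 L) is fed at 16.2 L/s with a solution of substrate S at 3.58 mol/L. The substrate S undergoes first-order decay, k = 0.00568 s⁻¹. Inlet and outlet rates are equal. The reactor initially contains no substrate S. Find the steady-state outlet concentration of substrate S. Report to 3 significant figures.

2.81 mol/L

Species balance: V dC/dt = Q C_in − Q C − k V C.
At steady state: 0 = Q C_in − (Q + kV) C_ss, so C_ss = Q C_in/(Q + kV).
C_ss = 16.2·3.58/(16.2 + 0.00568·783) = 57.996/20.647 = 2.8089 mol/L.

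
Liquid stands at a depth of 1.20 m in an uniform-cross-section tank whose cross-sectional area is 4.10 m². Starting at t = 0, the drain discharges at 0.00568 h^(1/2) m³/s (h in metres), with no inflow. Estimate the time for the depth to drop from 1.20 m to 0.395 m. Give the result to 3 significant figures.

674 s

Mass balance (ρ constant): A dh/dt = −0.00568 √h.
This is separable: 2 d(√h)/dt = −0.00568/A, so √h = √h₀ − (0.00568/(2A)) t.
t = 2A(√h₀ − √h)/0.00568 = 2·4.10·(√1.20 − √0.395)/0.00568
  = 8.2000 × (1.0954 − 0.62849) / 0.00568 = 674.12 s.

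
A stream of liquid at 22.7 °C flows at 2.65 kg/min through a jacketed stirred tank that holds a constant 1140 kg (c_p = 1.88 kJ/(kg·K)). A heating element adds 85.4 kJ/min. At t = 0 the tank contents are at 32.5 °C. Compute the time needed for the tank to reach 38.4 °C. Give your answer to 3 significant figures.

M c_p dT/dt = ṁ c_p (T_in − T) + Q̇.
τ = M/ṁ = 430.19 min; T_ss = T_in + Q̇/(ṁ c_p) = 39.842 °C.
T(t) = T_ss + (T₀ − T_ss) e^(−t/τ). Set T = 38.4:
e^(−t/τ) = (38.4 − 39.842)/(32.5 − 39.842) = 0.19637
t = −430.19 · ln(0.19637) = 700.24 min.

700 min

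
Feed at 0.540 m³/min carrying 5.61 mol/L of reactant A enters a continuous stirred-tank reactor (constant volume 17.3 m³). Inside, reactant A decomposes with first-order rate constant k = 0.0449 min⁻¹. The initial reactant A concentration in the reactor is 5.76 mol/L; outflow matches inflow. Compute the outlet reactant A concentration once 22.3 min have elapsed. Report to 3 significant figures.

2.93 mol/L

Accumulation = in − out − consumed: V dC/dt = Q C_in − Q C − k V C.
dC/dt = (Q/V) C_in − (Q/V + k) C; effective rate a = Q/V + k = 0.031214 + 0.0449 = 0.076114 min⁻¹.
C_ss = Q C_in/(Q + kV) = 2.3006 mol/L; C(t) = C_ss + (C₀ − C_ss) e^(−a t).
C(22.3) = 2.3006 + (3.4594)·e^(−0.076114·22.3) = 2.3006 + (3.4594)·0.18317 = 2.9343 mol/L.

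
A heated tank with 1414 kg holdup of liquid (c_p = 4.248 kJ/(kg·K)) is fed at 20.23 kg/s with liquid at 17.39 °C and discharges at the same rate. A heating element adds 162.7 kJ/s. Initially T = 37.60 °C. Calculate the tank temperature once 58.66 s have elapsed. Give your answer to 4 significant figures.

First-law balance (no shaft work): M c_p dT/dt = ṁ c_p (T_in − T) + 162.7.
Rearrange: dT/dt = (T_ss − T)/τ with τ = M/ṁ = 69.8962 s and T_ss = T_in + Q̇/(ṁ c_p) = 19.2832 °C.
Integrating: T(t) = T_ss + (T₀ − T_ss) e^(−t/τ).
T(58.66) = 19.2832 + (18.3168)·e^(−58.66/69.8962) = 19.2832 + (18.3168)·0.432037 = 27.1968 °C.

27.20 °C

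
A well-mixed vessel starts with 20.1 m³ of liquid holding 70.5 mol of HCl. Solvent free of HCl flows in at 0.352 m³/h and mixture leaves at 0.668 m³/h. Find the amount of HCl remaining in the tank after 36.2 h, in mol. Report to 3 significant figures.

11.9 mol

Let m(t) be the amount of HCl. Volume: V(t) = V₀ + (Q_in − Q_out) t = 20.1 − 0.31600 t; V(36.2) = 8.6608 m³.
Solute balance: dm/dt = 0 − Q_out C = −Q_out m/V(t).
Separate: dm/m = −Q_out dt/V(t) ⇒ ln(m/m₀) = −(Q_out/(Q_in−Q_out)) ln(V/V₀).
m = m₀ (V₀/V)^(Q_out/(Q_in−Q_out)) = 70.5 × (20.1/8.6608)^(-2.1139) = 11.892 mol.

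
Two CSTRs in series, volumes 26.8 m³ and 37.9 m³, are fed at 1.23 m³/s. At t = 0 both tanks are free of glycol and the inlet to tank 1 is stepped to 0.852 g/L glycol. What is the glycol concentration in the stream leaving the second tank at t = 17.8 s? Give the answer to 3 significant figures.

0.128 g/L

Species balance on tank i: dCᵢ/dt = (Cᵢ₋₁ − Cᵢ)/τᵢ with τᵢ = Vᵢ/Q.
τ₁ = 26.8/1.23 = 21.789 s; τ₂ = 37.9/1.23 = 30.813 s.
Solving the cascade with C₁(0)=C₂(0)=0 gives C₂(t) = C_in[1 − (τ₁ e^(−t/τ₁) − τ₂ e^(−t/τ₂))/(τ₁ − τ₂)].
At t = 17.8: e^(−t/τ₁) = 0.44178, e^(−t/τ₂) = 0.56120.
C₂ = 0.852·[1 − (21.789·0.44178 − 30.813·0.56120)/(-9.0244)] = 0.852·0.15047 = 0.12820 g/L.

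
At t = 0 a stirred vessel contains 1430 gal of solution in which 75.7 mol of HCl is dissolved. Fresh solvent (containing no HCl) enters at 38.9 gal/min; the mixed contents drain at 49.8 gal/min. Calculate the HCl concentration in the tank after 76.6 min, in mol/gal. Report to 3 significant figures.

0.00232 mol/gal

Total volume: dV/dt = Q_in − Q_out = -10.900 gal/min, so V(t) = 1430 − 10.900 t and V(76.6) = 595.06 gal.
Species balance (pure solvent in): dm/dt = −Q_out · m/V(t).
Separate: dm/m = −Q_out dt/V(t) ⇒ ln(m/m₀) = −(Q_out/(Q_in−Q_out)) ln(V/V₀).
m = m₀ (V₀/V)^(Q_out/(Q_in−Q_out)) = 75.7 × (1430/595.06)^(-4.5688) = 1.3785 mol.
C = m/V = 1.3785/595.06 = 0.0023166 mol/gal.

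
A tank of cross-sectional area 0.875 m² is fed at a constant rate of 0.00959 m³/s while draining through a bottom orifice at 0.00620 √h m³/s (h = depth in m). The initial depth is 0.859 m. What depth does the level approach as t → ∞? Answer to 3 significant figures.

Level balance: A dh/dt = 0.00959 − 0.00620 √h. Setting dh/dt = 0:
Q_in = 0.00620 √h_ss ⇒ √h_ss = 0.00959/0.00620 = 1.5468.
h_ss = 1.5468² = 2.3925 m. (Since h₀ = 0.859 m < h_ss, the level will rise toward this value.)

2.39 m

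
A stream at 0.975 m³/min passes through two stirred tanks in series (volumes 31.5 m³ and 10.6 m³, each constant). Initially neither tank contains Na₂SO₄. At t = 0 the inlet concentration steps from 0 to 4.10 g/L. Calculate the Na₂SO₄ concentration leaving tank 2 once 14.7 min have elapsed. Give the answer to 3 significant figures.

Each tank obeys Vᵢ dCᵢ/dt = Q(Cᵢ₋₁ − Cᵢ), so τᵢ = Vᵢ/Q.
τ₁ = 31.5/0.975 = 32.308 min; τ₂ = 10.6/0.975 = 10.872 min.
Solving the cascade with C₁(0)=C₂(0)=0 gives C₂(t) = C_in[1 − (τ₁ e^(−t/τ₁) − τ₂ e^(−t/τ₂))/(τ₁ − τ₂)].
At t = 14.7: e^(−t/τ₁) = 0.63445, e^(−t/τ₂) = 0.25869.
C₂ = 4.10·[1 − (32.308·0.63445 − 10.872·0.25869)/(21.436)] = 4.10·0.17498 = 0.71740 g/L.

0.717 g/L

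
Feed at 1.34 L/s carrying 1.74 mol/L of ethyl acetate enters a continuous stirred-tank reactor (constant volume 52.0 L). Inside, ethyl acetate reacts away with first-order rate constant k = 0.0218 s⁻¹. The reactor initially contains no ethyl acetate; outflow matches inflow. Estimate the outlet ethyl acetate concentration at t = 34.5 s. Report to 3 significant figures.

0.760 mol/L

V dC/dt = Q(C_in − C) − k V C.
This is linear with rate a = Q/V + k = 0.047569 s⁻¹.
C_ss = Q C_in/(Q + kV) = 0.94259 mol/L; C(t) = C_ss + (C₀ − C_ss) e^(−a t).
C(34.5) = 0.94259 + (-0.94259)·e^(−0.047569·34.5) = 0.94259 + (-0.94259)·0.19376 = 0.75996 mol/L.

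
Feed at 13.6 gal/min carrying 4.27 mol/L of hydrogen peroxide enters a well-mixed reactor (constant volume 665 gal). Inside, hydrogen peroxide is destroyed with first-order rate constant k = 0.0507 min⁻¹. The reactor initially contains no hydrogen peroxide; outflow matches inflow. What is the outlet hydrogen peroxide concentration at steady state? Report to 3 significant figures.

1.23 mol/L

Species balance: V dC/dt = Q C_in − Q C − k V C.
Steady state (dC/dt = 0): C_ss = Q C_in/(Q + kV) = C_in/(1 + kV/Q).
C_ss = 13.6·4.27/(13.6 + 0.0507·665) = 58.072/47.316 = 1.2273 mol/L.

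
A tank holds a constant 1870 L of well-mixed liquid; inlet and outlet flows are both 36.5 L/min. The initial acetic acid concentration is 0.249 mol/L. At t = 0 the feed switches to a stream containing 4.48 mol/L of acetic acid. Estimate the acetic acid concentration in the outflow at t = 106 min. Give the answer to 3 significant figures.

3.95 mol/L

Species balance on the tank: V dC/dt = Q(C_in − C).
Time constant τ = V/Q = 1870/36.5 = 51.233 min.
Solution: C(t) = C_in + (C₀ − C_in) e^(−t/τ).
C(106) = 4.48 + (0.249 − 4.48)·e^(−106/51.233) = 4.48 + (-4.2310)·0.12631 = 3.9456 mol/L.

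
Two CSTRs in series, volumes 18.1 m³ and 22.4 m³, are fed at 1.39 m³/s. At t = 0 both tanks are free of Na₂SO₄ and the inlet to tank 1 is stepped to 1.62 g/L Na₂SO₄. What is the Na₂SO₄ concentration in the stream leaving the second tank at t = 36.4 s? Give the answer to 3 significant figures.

Each tank obeys Vᵢ dCᵢ/dt = Q(Cᵢ₋₁ − Cᵢ), so τᵢ = Vᵢ/Q.
τ₁ = 18.1/1.39 = 13.022 s; τ₂ = 22.4/1.39 = 16.115 s.
Tank 1: C₁ = C_in(1 − e^(−t/τ₁)). Tank 2 (τ₁ ≠ τ₂): C₂ = C_in[1 − (τ₁ e^(−t/τ₁) − τ₂ e^(−t/τ₂))/(τ₁ − τ₂)].
At t = 36.4: e^(−t/τ₁) = 0.061093, e^(−t/τ₂) = 0.10448.
C₂ = 1.62·[1 − (13.022·0.061093 − 16.115·0.10448)/(-3.0935)] = 1.62·0.71289 = 1.1549 g/L.

1.15 g/L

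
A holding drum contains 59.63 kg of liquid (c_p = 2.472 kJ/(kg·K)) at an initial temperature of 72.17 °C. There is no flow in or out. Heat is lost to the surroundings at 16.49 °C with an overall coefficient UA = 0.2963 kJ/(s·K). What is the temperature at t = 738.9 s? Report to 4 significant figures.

29.10 °C

Heat balance on the well-mixed liquid: M c_p dT/dt = −UA(T − T_amb).
dT/dt = (T_ss − T)/τ with T_ss = T_amb = 16.4900 °C, τ = M c_p/UA = 59.63·2.472/0.2963 = 497.487 s.
Solution: T(t) = T_ss + (T₀ − T_ss) e^(−t/τ).
T(738.9) = 16.4900 + (55.6800)·0.226442 = 29.0983 °C.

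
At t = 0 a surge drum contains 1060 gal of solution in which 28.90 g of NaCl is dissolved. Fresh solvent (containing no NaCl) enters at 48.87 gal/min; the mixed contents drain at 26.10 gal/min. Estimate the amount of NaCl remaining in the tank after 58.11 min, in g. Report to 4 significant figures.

Total volume: dV/dt = Q_in − Q_out = 22.7700 gal/min, so V(t) = 1060 + 22.7700 t and V(58.11) = 2383.16 gal.
Solute balance: dm/dt = 0 − Q_out C = −Q_out m/V(t).
dm/m = −Q_out dt/(V₀ + 22.7700 t); integrating gives ln(m/m₀) = −(Q_out/(Q_in−Q_out)) ln(V/V₀).
m = m₀ (V₀/V)^(Q_out/(Q_in−Q_out)) = 28.90 × (1060/2383.16)^(1.14625) = 11.4181 g.

11.42 g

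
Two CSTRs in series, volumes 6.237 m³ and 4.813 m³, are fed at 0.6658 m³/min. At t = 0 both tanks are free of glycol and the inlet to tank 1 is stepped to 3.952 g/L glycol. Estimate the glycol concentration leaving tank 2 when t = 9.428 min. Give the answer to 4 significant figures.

Each tank obeys Vᵢ dCᵢ/dt = Q(Cᵢ₋₁ − Cᵢ), so τᵢ = Vᵢ/Q.
τ₁ = 6.237/0.6658 = 9.36768 min; τ₂ = 4.813/0.6658 = 7.22890 min.
Solving the cascade with C₁(0)=C₂(0)=0 gives C₂(t) = C_in[1 − (τ₁ e^(−t/τ₁) − τ₂ e^(−t/τ₂))/(τ₁ − τ₂)].
At t = 9.428: e^(−t/τ₁) = 0.365518, e^(−t/τ₂) = 0.271387.
C₂ = 3.952·[1 − (9.36768·0.365518 − 7.22890·0.271387)/(2.13878)] = 3.952·0.316326 = 1.25012 g/L.

1.250 g/L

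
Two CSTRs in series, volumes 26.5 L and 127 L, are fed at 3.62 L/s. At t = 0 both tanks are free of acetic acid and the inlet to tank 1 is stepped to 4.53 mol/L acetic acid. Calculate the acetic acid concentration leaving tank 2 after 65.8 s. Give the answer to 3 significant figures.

Time constants: τᵢ = Vᵢ/Q for each well-mixed tank.
τ₁ = 26.5/3.62 = 7.3204 s; τ₂ = 127/3.62 = 35.083 s.
Solving the cascade with C₁(0)=C₂(0)=0 gives C₂(t) = C_in[1 − (τ₁ e^(−t/τ₁) − τ₂ e^(−t/τ₂))/(τ₁ − τ₂)].
At t = 65.8: e^(−t/τ₁) = 0.00012483, e^(−t/τ₂) = 0.15327.
C₂ = 4.53·[1 − (7.3204·0.00012483 − 35.083·0.15327)/(-27.762)] = 4.53·0.80635 = 3.6528 mol/L.

3.65 mol/L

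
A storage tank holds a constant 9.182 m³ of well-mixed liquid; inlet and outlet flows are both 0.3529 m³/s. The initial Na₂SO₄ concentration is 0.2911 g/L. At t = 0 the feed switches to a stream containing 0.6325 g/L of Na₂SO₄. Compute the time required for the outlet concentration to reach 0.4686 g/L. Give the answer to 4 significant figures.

19.09 s

Species balance: V dC/dt = Q(C_in − C) ⇒ τ = V/Q = 26.0187 s.
C(t) = C_in + (C₀ − C_in) e^(−t/τ). Set C = 0.4686 and solve for t:
e^(−t/τ) = (C − C_in)/(C₀ − C_in) = (0.4686 − 0.6325)/(0.2911 − 0.6325) = 0.480082
t = −τ ln(…) = 26.0187 × 0.733798 = 19.0925 s.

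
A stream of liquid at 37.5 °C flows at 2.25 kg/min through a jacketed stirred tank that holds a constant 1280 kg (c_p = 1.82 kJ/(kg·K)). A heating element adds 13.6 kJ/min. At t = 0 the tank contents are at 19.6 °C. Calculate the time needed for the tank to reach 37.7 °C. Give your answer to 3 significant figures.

1090 min

M c_p dT/dt = ṁ c_p (T_in − T) + Q̇.
τ = M/ṁ = 568.89 min; T_ss = T_in + Q̇/(ṁ c_p) = 40.821 °C.
T(t) = T_ss + (T₀ − T_ss) e^(−t/τ). Set T = 37.7:
e^(−t/τ) = (37.7 − 40.821)/(19.6 − 40.821) = 0.14708
t = −568.89 · ln(0.14708) = 1090.4 min.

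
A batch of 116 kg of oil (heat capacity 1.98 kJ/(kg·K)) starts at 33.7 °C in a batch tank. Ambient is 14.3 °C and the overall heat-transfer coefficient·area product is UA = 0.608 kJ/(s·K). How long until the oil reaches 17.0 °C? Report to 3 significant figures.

745 s

First-law balance (no shaft work): M c_p dT/dt = −UA(T − T_amb).
τ = M c_p/UA = 377.76 s; T_ss = T_amb = 14.300 °C.
T(t) = T_ss + (T₀ − T_ss)e^(−t/τ); set T = 17.0:
t = −τ ln[(T − T_ss)/(T₀ − T_ss)] = −377.76 · ln(0.13918) = 744.96 s.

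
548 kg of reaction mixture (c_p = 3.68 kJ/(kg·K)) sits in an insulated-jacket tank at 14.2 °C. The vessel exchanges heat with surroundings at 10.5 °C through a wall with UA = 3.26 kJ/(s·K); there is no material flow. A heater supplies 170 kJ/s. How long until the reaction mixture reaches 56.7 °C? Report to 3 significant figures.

Lumped-capacitance energy balance: M c_p dT/dt = UA(T_amb − T) + Q̇.
τ = M c_p/UA = 618.60 s; T_ss = T_amb + Q̇/UA = 10.5 + 170/3.26 = 62.647 °C.
T(t) = T_ss + (T₀ − T_ss)e^(−t/τ); set T = 56.7:
t = −τ ln[(T − T_ss)/(T₀ − T_ss)] = −618.60 · ln(0.12276) = 1297.5 s.

1300 s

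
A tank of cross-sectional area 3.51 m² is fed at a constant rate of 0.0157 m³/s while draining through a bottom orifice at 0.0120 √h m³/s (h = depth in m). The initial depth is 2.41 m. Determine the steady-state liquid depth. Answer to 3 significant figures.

1.71 m

Level balance: A dh/dt = 0.0157 − 0.0120 √h. Setting dh/dt = 0:
Q_in = 0.0120 √h_ss ⇒ √h_ss = 0.0157/0.0120 = 1.3083.
h_ss = 1.3083² = 1.7117 m. (Since h₀ = 2.41 m > h_ss, the level will fall toward this value.)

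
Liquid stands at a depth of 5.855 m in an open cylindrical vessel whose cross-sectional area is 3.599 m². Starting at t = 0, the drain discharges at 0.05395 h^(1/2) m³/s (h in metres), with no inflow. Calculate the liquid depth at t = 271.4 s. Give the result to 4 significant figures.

With no inflow, A dh/dt = −0.05395 √h.
∫ h^(−1/2) dh = −(0.05395/A) ∫ dt, giving 2√h = 2√h₀ − (0.05395/A) t.
√h = √5.855 − 0.05395·271.4/(2·3.599) = 2.41971 − 2.03418 = 0.385530.
h = 0.385530² = 0.148634 m.

0.1486 m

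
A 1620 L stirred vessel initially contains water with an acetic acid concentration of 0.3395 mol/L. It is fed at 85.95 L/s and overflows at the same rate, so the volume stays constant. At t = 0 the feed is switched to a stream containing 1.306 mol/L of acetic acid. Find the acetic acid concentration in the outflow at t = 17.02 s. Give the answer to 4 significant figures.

0.9142 mol/L

Species balance on the tank: V dC/dt = Q(C_in − C).
So dC/dt = (C_in − C)/τ with τ = V/Q = 1620/85.95 = 18.8482 s.
Solution: C(t) = C_in + (C₀ − C_in) e^(−t/τ).
C(17.02) = 1.306 + (0.3395 − 1.306)·e^(−17.02/18.8482) = 1.306 + (-0.966500)·0.405350 = 0.914230 mol/L.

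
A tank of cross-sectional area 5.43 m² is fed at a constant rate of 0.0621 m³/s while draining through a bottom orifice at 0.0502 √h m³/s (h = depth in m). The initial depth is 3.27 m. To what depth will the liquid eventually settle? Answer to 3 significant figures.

1.53 m

Accumulation of liquid (constant cross-section A): A dh/dt = Q_in − 0.0502 √h. At steady state dh/dt = 0:
Q_in = 0.0502 √h_ss ⇒ √h_ss = 0.0621/0.0502 = 1.2371.
h_ss = 1.2371² = 1.5303 m. (Since h₀ = 3.27 m > h_ss, the level will fall toward this value.)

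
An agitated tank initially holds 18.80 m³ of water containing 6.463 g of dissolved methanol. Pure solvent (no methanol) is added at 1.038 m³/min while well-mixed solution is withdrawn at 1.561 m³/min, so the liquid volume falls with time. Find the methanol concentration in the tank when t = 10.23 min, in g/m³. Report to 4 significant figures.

Let m(t) be the amount of methanol. Volume: V(t) = V₀ + (Q_in − Q_out) t = 18.80 − 0.523000 t; V(10.23) = 13.4497 m³.
Solute balance: dm/dt = 0 − Q_out C = −Q_out m/V(t).
Separate: dm/m = −Q_out dt/V(t) ⇒ ln(m/m₀) = −(Q_out/(Q_in−Q_out)) ln(V/V₀).
m = m₀ (V₀/V)^(Q_out/(Q_in−Q_out)) = 6.463 × (18.80/13.4497)^(-2.98470) = 2.37861 g.
C = m/V = 2.37861/13.4497 = 0.176853 g/m³.

0.1769 g/m³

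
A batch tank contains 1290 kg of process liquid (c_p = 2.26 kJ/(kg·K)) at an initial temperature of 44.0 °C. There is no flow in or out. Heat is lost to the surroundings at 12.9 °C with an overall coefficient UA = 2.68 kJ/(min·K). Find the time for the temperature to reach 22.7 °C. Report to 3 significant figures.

1260 min

Lumped-capacitance energy balance: M c_p dT/dt = UA(T_amb − T).
τ = M c_p/UA = 1087.8 min; T_ss = T_amb = 12.900 °C.
T(t) = T_ss + (T₀ − T_ss)e^(−t/τ); set T = 22.7:
t = −τ ln[(T − T_ss)/(T₀ − T_ss)] = −1087.8 · ln(0.31511) = 1256.3 min.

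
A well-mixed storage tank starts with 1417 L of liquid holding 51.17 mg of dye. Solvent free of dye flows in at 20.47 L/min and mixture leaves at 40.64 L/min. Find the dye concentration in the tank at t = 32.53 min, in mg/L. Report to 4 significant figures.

Total volume: dV/dt = Q_in − Q_out = -20.1700 L/min, so V(t) = 1417 − 20.1700 t and V(32.53) = 760.870 L.
No dye enters, so dm/dt = −Q_out · (m/V).
dm/m = −Q_out dt/(V₀ − 20.1700 t); integrating gives ln(m/m₀) = −(Q_out/(Q_in−Q_out)) ln(V/V₀).
m = m₀ (V₀/V)^(Q_out/(Q_in−Q_out)) = 51.17 × (1417/760.870)^(-2.01487) = 14.6177 mg.
C = m/V = 14.6177/760.870 = 0.0192119 mg/L.

0.01921 mg/L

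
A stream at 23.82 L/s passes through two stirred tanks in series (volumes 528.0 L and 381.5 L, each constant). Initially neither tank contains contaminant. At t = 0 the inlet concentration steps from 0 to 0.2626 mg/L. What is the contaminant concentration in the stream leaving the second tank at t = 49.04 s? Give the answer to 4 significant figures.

Each tank obeys Vᵢ dCᵢ/dt = Q(Cᵢ₋₁ − Cᵢ), so τᵢ = Vᵢ/Q.
τ₁ = 528.0/23.82 = 22.1662 s; τ₂ = 381.5/23.82 = 16.0160 s.
Tank 1: C₁ = C_in(1 − e^(−t/τ₁)). Tank 2 (τ₁ ≠ τ₂): C₂ = C_in[1 − (τ₁ e^(−t/τ₁) − τ₂ e^(−t/τ₂))/(τ₁ − τ₂)].
At t = 49.04: e^(−t/τ₁) = 0.109441, e^(−t/τ₂) = 0.0467965.
C₂ = 0.2626·[1 − (22.1662·0.109441 − 16.0160·0.0467965)/(6.15029)] = 0.2626·0.727428 = 0.191023 mg/L.

0.1910 mg/L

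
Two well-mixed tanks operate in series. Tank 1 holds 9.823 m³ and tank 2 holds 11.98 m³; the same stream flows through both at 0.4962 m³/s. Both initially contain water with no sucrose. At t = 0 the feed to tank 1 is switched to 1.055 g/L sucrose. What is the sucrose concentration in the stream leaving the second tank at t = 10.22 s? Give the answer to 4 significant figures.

Each tank obeys Vᵢ dCᵢ/dt = Q(Cᵢ₋₁ − Cᵢ), so τᵢ = Vᵢ/Q.
τ₁ = 9.823/0.4962 = 19.7965 s; τ₂ = 11.98/0.4962 = 24.1435 s.
Solving the cascade with C₁(0)=C₂(0)=0 gives C₂(t) = C_in[1 − (τ₁ e^(−t/τ₁) − τ₂ e^(−t/τ₂))/(τ₁ − τ₂)].
At t = 10.22: e^(−t/τ₁) = 0.596752, e^(−t/τ₂) = 0.654880.
C₂ = 1.055·[1 − (19.7965·0.596752 − 24.1435·0.654880)/(-4.34704)] = 1.055·0.0804005 = 0.0848226 g/L.

0.08482 g/L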